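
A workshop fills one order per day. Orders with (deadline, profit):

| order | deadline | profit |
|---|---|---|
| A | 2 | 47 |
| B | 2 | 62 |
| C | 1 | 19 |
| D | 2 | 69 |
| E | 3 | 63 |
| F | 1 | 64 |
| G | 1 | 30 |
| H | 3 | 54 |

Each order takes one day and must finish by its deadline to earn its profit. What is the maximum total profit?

196

By profit: D(d2,69), F(d1,64), E(d3,63), B(d2,62), H(d3,54), A(d2,47), G(d1,30), C(d1,19)
D→slot 2; F→slot 1; E→slot 3; B skipped; H skipped; A skipped; G skipped; C skipped.
Profit = 64 + 69 + 63 = 196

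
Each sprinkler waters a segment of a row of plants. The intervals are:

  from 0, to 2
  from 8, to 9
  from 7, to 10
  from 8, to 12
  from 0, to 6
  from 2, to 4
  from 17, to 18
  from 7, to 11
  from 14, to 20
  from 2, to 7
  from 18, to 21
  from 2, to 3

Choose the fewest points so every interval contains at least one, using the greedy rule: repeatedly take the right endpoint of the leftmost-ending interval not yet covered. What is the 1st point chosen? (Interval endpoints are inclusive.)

2

Process intervals by earliest right end; each time one isn't hit yet, stab at its right endpoint.
Sorted: [0,2] [2,3] [2,4] [0,6] [2,7] [8,9] [7,10] [7,11] [8,12] [17,18] [14,20] [18,21]
{[0,2],[2,3],[2,4],[0,6],[2,7]} hit by 2; {[8,9],[7,10],[7,11],[8,12]} hit by 9; {[17,18],[14,20],[18,21]} hit by 18.
Points: 2, 9, 18 (3 total).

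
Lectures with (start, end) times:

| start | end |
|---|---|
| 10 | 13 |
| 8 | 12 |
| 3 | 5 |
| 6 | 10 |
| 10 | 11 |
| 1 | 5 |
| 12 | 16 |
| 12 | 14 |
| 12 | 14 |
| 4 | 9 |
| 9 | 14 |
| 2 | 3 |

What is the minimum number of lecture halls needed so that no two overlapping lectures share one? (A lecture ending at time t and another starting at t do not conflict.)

5

Count concurrent intervals with a sweep; the peak is the room count.
starts: [1, 2, 3, 4, 6, 8, 9, 10, 10, 12, 12, 12]
ends:   [3, 5, 5, 9, 10, 11, 12, 13, 14, 14, 14, 16]
s1→1 s2→2 e3→1 s3→2 s4→3 e5→2 e5→1 s6→2 s8→3 e9→2 s9→3 e10→2 s10→3 s10→4 e11→3 e12→2 s12→3 s12→4 s12→5  — peak 5.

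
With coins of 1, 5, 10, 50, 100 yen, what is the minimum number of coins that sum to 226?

6

226 − 2×100→26 − 2×10→6 − 1×5→1 − 1×1→0
Total coins = 2 + 2 + 1 + 1 = 6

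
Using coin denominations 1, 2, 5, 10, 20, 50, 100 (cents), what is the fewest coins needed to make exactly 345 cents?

Greedy: take as many of the largest coin as possible, then repeat with the remainder.
345 = 3×100 + 2×20 + 1×5
Total coins = 3 + 2 + 1 = 6

6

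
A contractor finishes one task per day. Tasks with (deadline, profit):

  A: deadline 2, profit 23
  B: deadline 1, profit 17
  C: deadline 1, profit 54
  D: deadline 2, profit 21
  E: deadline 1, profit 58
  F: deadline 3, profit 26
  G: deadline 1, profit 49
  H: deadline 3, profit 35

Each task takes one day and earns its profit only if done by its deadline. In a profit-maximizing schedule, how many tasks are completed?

3

Profit order: E=58 C=54 G=49 H=35 F=26 A=23 D=21 B=17
Assign: E→slot 1, C skipped, G skipped, H→slot 3, F→slot 2, A skipped, D skipped, B skipped.
Slots: [1:E] [2:F] [3:H]
3 of 8 scheduled.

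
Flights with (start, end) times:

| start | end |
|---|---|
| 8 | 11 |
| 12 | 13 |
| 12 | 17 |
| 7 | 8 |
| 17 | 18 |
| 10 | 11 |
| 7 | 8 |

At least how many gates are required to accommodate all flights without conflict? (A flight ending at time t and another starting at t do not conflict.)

Count concurrent intervals with a sweep; the peak is the room count.
Events (time:±→running): 7:+→1 7:+→2 … peak 2.

2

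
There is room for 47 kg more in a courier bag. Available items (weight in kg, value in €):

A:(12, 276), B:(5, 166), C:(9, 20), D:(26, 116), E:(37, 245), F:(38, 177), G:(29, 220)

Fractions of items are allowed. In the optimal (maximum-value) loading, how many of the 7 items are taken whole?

3

Ratios (sorted): B 33.20, A 23.00, G 7.59, E 6.62, F 4.66, D 4.46, C 2.22
take B (5 @ 166); take A (12 @ 276); take G (29 @ 220); take 1/37 of E → 6.62. Capacity used 47/47.
3 item(s) taken whole; one partial (take 1/37 of E).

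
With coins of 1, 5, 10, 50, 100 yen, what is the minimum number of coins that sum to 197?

Greedy: take as many of the largest coin as possible, then repeat with the remainder.
197 = 1×100 + 1×50 + 4×10 + 1×5 + 2×1
Total coins = 1 + 1 + 4 + 1 + 2 = 9

9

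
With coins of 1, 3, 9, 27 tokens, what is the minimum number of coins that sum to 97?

7

97 − 3×27→16 − 1×9→7 − 2×3→1 − 1×1→0
Total coins = 3 + 1 + 2 + 1 = 7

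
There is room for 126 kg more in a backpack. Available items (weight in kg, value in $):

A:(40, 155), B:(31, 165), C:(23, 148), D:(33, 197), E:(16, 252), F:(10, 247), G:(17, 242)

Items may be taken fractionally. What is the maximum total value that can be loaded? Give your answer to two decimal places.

1229.71

Greedy by value/weight ratio, highest first.
Order: F (247/10=24.70) > E (252/16=15.75) > G (242/17=14.24) > C (148/23=6.43) > D (197/33=5.97) > B (165/31=5.32) > A (155/40=3.88)
Fill: take F (10 @ 247) → take E (16 @ 252) → take G (17 @ 242) → take C (23 @ 148) → take D (33 @ 197) → take 27/31 of B → 143.71; 126/126 used.
Total value = 1229.71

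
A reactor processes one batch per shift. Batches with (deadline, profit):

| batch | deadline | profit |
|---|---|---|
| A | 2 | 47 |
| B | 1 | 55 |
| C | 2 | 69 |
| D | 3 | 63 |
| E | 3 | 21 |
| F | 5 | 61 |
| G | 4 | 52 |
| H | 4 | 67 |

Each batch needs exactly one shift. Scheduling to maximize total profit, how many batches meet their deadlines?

Take jobs in profit order; each goes to the latest open slot no later than its deadline.
By profit: C(d2,69), H(d4,67), D(d3,63), F(d5,61), B(d1,55), G(d4,52), A(d2,47), E(d3,21)
C→slot 2; H→slot 4; D→slot 3; F→slot 5; B→slot 1; G skipped; A skipped; E skipped.
5 of 8 scheduled.

5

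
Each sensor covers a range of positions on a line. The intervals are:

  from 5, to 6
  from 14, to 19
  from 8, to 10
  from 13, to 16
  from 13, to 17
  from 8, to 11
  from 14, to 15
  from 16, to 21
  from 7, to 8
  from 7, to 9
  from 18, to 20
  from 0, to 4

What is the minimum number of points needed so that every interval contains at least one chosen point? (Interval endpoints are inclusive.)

5

Process intervals by earliest right end; each time one isn't hit yet, stab at its right endpoint.
Sorted: [0,4] [5,6] [7,8] [7,9] [8,10] [8,11] [14,15] [13,16] [13,17] [14,19] [18,20] [16,21]
{[0,4]} hit by 4; {[5,6]} hit by 6; {[7,8],[7,9],[8,10],[8,11]} hit by 8; {[14,15],[13,16],[13,17],[14,19]} hit by 15; {[18,20],[16,21]} hit by 20.
Points: 4, 6, 8, 15, 20 (5 total).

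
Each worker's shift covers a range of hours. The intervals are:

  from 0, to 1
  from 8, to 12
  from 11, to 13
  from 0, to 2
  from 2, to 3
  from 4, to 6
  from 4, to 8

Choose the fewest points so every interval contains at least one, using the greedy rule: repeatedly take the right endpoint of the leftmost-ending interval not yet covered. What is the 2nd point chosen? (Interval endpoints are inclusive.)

3

Sort by right endpoint; whenever an interval is uncovered, place a point at its right end.
Sorted: [0,1] [0,2] [2,3] [4,6] [4,8] [8,12] [11,13]
{[0,1],[0,2]} hit by 1; {[2,3]} hit by 3; {[4,6],[4,8]} hit by 6; {[8,12],[11,13]} hit by 12.
Points: 1, 3, 6, 12 (4 total).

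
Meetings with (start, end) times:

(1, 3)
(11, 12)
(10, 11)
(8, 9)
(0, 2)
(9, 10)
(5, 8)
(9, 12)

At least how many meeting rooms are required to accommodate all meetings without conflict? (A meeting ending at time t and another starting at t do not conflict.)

2

The answer is the maximum number of intervals overlapping at any instant.
starts: [0, 1, 5, 8, 9, 9, 10, 11]
ends:   [2, 3, 8, 9, 10, 11, 12, 12]
s0→1 s1→2  — peak 2.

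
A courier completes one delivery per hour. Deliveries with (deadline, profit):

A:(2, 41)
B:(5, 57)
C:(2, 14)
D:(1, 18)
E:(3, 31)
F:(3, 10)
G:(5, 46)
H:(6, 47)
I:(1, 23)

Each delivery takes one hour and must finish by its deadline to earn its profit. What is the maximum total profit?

245

Sort by profit descending; place each in the latest free slot ≤ its deadline.
By profit: B(d5,57), H(d6,47), G(d5,46), A(d2,41), E(d3,31), I(d1,23), D(d1,18), C(d2,14), F(d3,10)
B→slot 5; H→slot 6; G→slot 4; A→slot 2; E→slot 3; I→slot 1; D skipped; C skipped; F skipped.
Profit = 23 + 41 + 31 + 46 + 57 + 47 = 245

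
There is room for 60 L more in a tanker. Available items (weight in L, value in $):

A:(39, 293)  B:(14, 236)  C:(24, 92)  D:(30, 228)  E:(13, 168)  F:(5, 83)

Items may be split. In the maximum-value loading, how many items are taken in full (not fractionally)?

Sort by value per unit weight and fill in that order.
Order: B (236/14=16.86) > F (83/5=16.60) > E (168/13=12.92) > D (228/30=7.60) > A (293/39=7.51) > C (92/24=3.83)
Fill: take B (14 @ 236) → take F (5 @ 83) → take E (13 @ 168) → take 28/30 of D → 212.80; 60/60 used.
3 item(s) taken whole; one partial (take 28/30 of D).

3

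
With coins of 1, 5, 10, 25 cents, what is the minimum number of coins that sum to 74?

74 − 2×25→24 − 2×10→4 − 4×1→0
Total coins = 2 + 2 + 4 = 8

8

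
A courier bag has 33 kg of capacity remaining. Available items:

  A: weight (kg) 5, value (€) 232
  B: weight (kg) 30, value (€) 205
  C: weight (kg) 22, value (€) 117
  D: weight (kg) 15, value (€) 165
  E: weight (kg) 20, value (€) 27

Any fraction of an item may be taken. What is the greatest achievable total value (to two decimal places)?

Greedy by value/weight ratio, highest first.
Ratios (sorted): A 46.40, D 11.00, B 6.83, C 5.32, E 1.35
take A (5 @ 232); take D (15 @ 165); take 13/30 of B → 88.83. Capacity used 33/33.
Total value = 485.83

485.83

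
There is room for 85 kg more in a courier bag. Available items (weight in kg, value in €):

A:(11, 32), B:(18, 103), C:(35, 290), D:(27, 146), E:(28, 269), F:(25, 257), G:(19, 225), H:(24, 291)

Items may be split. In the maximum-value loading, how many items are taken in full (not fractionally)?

Greedy by value/weight ratio, highest first.
Order: H (291/24=12.12) > G (225/19=11.84) > F (257/25=10.28) > E (269/28=9.61) > C (290/35=8.29) > B (103/18=5.72) > D (146/27=5.41) > A (32/11=2.91)
Fill: take H (24 @ 291) → take G (19 @ 225) → take F (25 @ 257) → take 17/28 of E → 163.32; 85/85 used.
3 item(s) taken whole; one partial (take 17/28 of E).

3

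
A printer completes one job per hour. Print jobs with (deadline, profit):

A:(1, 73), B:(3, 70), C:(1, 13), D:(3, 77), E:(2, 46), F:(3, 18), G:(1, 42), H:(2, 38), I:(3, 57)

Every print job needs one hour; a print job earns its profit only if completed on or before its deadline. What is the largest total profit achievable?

Take jobs in profit order; each goes to the latest open slot no later than its deadline.
Profit order: D=77 A=73 B=70 I=57 E=46 G=42 H=38 F=18 C=13
Assign: D→slot 3, A→slot 1, B→slot 2, I skipped, E skipped, G skipped, H skipped, F skipped, C skipped.
Slots: [1:A] [2:B] [3:D]
Profit = 73 + 70 + 77 = 220

220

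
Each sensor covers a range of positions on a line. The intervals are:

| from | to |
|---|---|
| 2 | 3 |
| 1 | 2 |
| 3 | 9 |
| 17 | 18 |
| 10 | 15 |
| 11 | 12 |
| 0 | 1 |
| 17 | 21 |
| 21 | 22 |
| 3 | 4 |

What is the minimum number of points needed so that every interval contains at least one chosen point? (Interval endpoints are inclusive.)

5

Process intervals by earliest right end; each time one isn't hit yet, stab at its right endpoint.
Sorted: [0,1] [1,2] [2,3] [3,4] [3,9] [11,12] [10,15] [17,18] [17,21] [21,22]
{[0,1],[1,2]} hit by 1; {[2,3],[3,4],[3,9]} hit by 3; {[11,12],[10,15]} hit by 12; {[17,18],[17,21]} hit by 18; {[21,22]} hit by 22.
Points: 1, 3, 12, 18, 22 (5 total).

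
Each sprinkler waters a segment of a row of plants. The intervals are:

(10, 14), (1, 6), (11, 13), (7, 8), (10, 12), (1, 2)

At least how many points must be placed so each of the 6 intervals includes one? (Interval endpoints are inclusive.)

By right end: [1,2]  [1,6]  [7,8]  [10,12]  [11,13]  [10,14]
[1,2] uncovered → point at 2; [7,8] uncovered → point at 8; [10,12] uncovered → point at 12.
Points: 2, 8, 12 (3 total).

3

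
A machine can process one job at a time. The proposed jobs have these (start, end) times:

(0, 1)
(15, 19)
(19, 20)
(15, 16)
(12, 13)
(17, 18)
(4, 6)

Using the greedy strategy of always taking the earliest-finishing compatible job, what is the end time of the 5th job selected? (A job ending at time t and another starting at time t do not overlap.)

18

Greedy by earliest finish: after sorting by end time, pick each interval compatible with the last pick.
By end time: (0,1), (4,6), (12,13), (15,16), (17,18), (15,19), (19,20).
Pick (0,1); next start ≥ 1 → (4,6); next start ≥ 6 → (12,13); next start ≥ 13 → (15,16); next start ≥ 16 → (17,18); next start ≥ 18 → (19,20).
Selected: (0,1) (4,6) (12,13) (15,16) (17,18) (19,20)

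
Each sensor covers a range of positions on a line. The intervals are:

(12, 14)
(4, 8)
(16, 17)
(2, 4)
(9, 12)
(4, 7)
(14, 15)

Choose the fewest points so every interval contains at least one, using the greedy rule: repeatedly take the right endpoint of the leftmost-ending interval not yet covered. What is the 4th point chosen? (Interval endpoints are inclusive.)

Sort by right endpoint; whenever an interval is uncovered, place a point at its right end.
Sorted: [2,4] [4,7] [4,8] [9,12] [12,14] [14,15] [16,17]
{[2,4],[4,7],[4,8]} hit by 4; {[9,12],[12,14]} hit by 12; {[14,15]} hit by 15; {[16,17]} hit by 17.
Points: 4, 12, 15, 17 (4 total).

17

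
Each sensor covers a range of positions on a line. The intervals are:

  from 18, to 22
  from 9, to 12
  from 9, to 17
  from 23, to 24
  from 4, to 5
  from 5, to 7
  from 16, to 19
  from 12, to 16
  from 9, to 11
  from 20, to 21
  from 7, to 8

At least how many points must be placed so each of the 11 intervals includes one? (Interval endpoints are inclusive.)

6

Sort by right endpoint; whenever an interval is uncovered, place a point at its right end.
By right end: [4,5]  [5,7]  [7,8]  [9,11]  [9,12]  [12,16]  [9,17]  [16,19]  [20,21]  [18,22]  [23,24]
[4,5] uncovered → point at 5; [7,8] uncovered → point at 8; [9,11] uncovered → point at 11; [12,16] uncovered → point at 16; [20,21] uncovered → point at 21; [23,24] uncovered → point at 24.
Points: 5, 8, 11, 16, 21, 24 (6 total).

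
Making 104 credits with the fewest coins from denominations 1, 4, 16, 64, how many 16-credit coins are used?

104 − 1×64→40 − 2×16→8 − 2×4→0
Count of 16: 2

2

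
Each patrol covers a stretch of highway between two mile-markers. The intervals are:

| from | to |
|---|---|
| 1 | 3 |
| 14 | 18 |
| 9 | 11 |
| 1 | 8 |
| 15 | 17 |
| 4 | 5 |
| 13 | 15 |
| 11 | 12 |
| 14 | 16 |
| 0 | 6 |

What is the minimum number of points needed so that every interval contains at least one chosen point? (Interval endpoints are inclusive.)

4

Process intervals by earliest right end; each time one isn't hit yet, stab at its right endpoint.
By right end: [1,3]  [4,5]  [0,6]  [1,8]  [9,11]  [11,12]  [13,15]  [14,16]  [15,17]  [14,18]
[1,3] uncovered → point at 3; [4,5] uncovered → point at 5; [9,11] uncovered → point at 11; [13,15] uncovered → point at 15.
Points: 3, 5, 11, 15 (4 total).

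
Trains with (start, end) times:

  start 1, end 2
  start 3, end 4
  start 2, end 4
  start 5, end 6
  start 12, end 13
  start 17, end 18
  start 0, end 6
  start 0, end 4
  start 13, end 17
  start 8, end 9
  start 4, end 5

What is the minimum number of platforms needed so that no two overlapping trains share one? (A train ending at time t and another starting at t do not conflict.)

4

Count concurrent intervals with a sweep; the peak is the room count.
starts: [0, 0, 1, 2, 3, 4, 5, 8, 12, 13, 17]
ends:   [2, 4, 4, 4, 5, 6, 6, 9, 13, 17, 18]
s0→1 s0→2 s1→3 e2→2 s2→3 s3→4  — peak 4.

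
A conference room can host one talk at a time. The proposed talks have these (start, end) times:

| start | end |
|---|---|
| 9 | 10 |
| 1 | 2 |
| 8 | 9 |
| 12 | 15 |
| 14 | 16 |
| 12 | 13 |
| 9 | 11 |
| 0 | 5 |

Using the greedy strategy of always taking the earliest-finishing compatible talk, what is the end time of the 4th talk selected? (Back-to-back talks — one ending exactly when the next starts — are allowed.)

By end time: (1,2), (0,5), (8,9), (9,10), (9,11), (12,13), (12,15), (14,16).
Pick (1,2); next start ≥ 2 → (8,9); next start ≥ 9 → (9,10); next start ≥ 10 → (12,13); next start ≥ 13 → (14,16).
Selected: (1,2) (8,9) (9,10) (12,13) (14,16)

13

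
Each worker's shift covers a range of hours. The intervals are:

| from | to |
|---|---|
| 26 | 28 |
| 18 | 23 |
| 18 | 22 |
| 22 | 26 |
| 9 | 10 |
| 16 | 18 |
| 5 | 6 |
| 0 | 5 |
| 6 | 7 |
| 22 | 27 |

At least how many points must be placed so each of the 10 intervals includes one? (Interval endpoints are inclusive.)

5

Sort by right endpoint; whenever an interval is uncovered, place a point at its right end.
Sorted: [0,5] [5,6] [6,7] [9,10] [16,18] [18,22] [18,23] [22,26] [22,27] [26,28]
{[0,5],[5,6]} hit by 5; {[6,7]} hit by 7; {[9,10]} hit by 10; {[16,18],[18,22],[18,23]} hit by 18; {[22,26],[22,27],[26,28]} hit by 26.
Points: 5, 7, 10, 18, 26 (5 total).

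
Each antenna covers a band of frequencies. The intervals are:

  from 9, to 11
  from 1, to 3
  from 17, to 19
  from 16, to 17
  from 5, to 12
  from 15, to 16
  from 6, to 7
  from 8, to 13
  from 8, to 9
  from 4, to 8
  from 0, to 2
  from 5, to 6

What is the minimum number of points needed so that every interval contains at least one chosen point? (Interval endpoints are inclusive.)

5

Process intervals by earliest right end; each time one isn't hit yet, stab at its right endpoint.
By right end: [0,2]  [1,3]  [5,6]  [6,7]  [4,8]  [8,9]  [9,11]  [5,12]  [8,13]  [15,16]  [16,17]  [17,19]
[0,2] uncovered → point at 2; [5,6] uncovered → point at 6; [8,9] uncovered → point at 9; [15,16] uncovered → point at 16; [17,19] uncovered → point at 19.
Points: 2, 6, 9, 16, 19 (5 total).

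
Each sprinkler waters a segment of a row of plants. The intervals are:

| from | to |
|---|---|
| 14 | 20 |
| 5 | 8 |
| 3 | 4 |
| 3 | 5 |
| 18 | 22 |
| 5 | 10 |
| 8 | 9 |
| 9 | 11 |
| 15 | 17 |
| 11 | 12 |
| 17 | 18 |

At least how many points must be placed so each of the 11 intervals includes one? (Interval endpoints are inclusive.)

5

Sorted: [3,4] [3,5] [5,8] [8,9] [5,10] [9,11] [11,12] [15,17] [17,18] [14,20] [18,22]
{[3,4],[3,5]} hit by 4; {[5,8],[8,9],[5,10]} hit by 8; {[9,11],[11,12]} hit by 11; {[15,17],[17,18],[14,20]} hit by 17; {[18,22]} hit by 22.
Points: 4, 8, 11, 17, 22 (5 total).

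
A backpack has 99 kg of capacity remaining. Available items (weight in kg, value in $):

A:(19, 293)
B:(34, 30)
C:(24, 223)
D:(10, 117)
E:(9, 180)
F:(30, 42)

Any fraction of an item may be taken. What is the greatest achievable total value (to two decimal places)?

861.18

Ratios (sorted): E 20.00, A 15.42, D 11.70, C 9.29, F 1.40, B 0.88
take E (9 @ 180); take A (19 @ 293); take D (10 @ 117); take C (24 @ 223); take F (30 @ 42); take 7/34 of B → 6.18. Capacity used 99/99.
Total value = 861.18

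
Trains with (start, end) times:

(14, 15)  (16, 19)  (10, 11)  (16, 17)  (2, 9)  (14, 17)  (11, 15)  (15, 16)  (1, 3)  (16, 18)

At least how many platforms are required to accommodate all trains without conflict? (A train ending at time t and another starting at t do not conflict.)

4

The answer is the maximum number of intervals overlapping at any instant.
Events (time:±→running): 1:+→1 2:+→2 3:-→1 9:-→0 10:+→1 11:-→0 11:+→1 14:+→2 14:+→3 15:-→2 15:-→1 15:+→2 16:-→1 16:+→2 16:+→3 16:+→4 … peak 4.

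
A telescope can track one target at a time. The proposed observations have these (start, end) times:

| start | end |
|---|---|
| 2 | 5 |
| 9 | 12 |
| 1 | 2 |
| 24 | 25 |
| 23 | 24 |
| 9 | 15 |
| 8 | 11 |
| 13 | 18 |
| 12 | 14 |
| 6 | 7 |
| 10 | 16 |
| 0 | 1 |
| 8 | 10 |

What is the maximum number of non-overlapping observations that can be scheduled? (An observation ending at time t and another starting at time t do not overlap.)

By end time: (0,1), (1,2), (2,5), (6,7), (8,10), (8,11), (9,12), (12,14), (9,15), (10,16), (13,18), (23,24), (24,25).
Pick (0,1); next start ≥ 1 → (1,2); next start ≥ 2 → (2,5); next start ≥ 5 → (6,7); next start ≥ 7 → (8,10); next start ≥ 10 → (12,14); next start ≥ 14 → (23,24); next start ≥ 24 → (24,25).
Selected 8 observations.

8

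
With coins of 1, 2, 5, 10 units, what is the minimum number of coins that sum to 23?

Use the largest denomination that fits, subtract, and repeat.
23 − 2×10→3 − 1×2→1 − 1×1→0
Total coins = 2 + 1 + 1 = 4

4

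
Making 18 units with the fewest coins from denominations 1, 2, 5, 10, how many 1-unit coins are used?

1

18 − 1×10→8 − 1×5→3 − 1×2→1 − 1×1→0
Count of 1: 1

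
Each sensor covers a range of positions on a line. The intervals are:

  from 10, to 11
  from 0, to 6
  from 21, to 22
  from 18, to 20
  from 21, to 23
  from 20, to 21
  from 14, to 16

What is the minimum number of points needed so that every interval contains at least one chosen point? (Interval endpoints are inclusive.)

5

Sorted: [0,6] [10,11] [14,16] [18,20] [20,21] [21,22] [21,23]
{[0,6]} hit by 6; {[10,11]} hit by 11; {[14,16]} hit by 16; {[18,20],[20,21]} hit by 20; {[21,22],[21,23]} hit by 22.
Points: 6, 11, 16, 20, 22 (5 total).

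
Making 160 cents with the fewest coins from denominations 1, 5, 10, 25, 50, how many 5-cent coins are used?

0

Use the largest denomination that fits, subtract, and repeat.
160 = 3×50 + 1×10
Count of 5: 0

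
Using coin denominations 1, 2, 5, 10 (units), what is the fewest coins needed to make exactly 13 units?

3

Use the largest denomination that fits, subtract, and repeat.
13 − 1×10→3 − 1×2→1 − 1×1→0
Total coins = 1 + 1 + 1 = 3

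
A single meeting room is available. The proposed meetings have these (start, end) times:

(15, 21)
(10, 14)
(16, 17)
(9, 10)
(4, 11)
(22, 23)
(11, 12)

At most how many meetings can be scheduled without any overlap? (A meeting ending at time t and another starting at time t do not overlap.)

4

Sorted by end: (9,10)  (4,11)  (11,12)  (10,14)  (16,17)  (15,21)  (22,23)
take (9,10); take (11,12); take (16,17); take (22,23).
Selected 4 meetings.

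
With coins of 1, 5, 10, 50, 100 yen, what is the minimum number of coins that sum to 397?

Use the largest denomination that fits, subtract, and repeat.
397 = 3×100 + 1×50 + 4×10 + 1×5 + 2×1
Total coins = 3 + 1 + 4 + 1 + 2 = 11

11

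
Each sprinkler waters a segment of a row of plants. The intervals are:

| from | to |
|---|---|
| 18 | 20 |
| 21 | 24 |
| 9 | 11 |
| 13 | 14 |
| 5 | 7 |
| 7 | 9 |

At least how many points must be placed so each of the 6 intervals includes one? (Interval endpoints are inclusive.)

Process intervals by earliest right end; each time one isn't hit yet, stab at its right endpoint.
By right end: [5,7]  [7,9]  [9,11]  [13,14]  [18,20]  [21,24]
[5,7] uncovered → point at 7; [9,11] uncovered → point at 11; [13,14] uncovered → point at 14; [18,20] uncovered → point at 20; [21,24] uncovered → point at 24.
Points: 7, 11, 14, 20, 24 (5 total).

5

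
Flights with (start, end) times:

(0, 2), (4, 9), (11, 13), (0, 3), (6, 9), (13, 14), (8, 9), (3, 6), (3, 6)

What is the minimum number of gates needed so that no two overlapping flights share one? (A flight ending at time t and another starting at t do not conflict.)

3

The answer is the maximum number of intervals overlapping at any instant.
Events (time:±→running): 0:+→1 0:+→2 2:-→1 3:-→0 3:+→1 3:+→2 4:+→3 … peak 3.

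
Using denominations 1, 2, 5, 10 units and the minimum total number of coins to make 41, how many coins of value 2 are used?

Use the largest denomination that fits, subtract, and repeat.
41 − 4×10→1 − 1×1→0
Count of 2: 0

0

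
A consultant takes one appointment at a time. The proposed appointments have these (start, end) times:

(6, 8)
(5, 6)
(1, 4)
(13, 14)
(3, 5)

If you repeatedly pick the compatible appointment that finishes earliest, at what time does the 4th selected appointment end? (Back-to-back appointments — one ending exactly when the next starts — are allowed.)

14

Greedy by earliest finish: after sorting by end time, pick each interval compatible with the last pick.
By end time: (1,4), (3,5), (5,6), (6,8), (13,14).
Pick (1,4); next start ≥ 4 → (5,6); next start ≥ 6 → (6,8); next start ≥ 8 → (13,14).
Selected: (1,4) (5,6) (6,8) (13,14)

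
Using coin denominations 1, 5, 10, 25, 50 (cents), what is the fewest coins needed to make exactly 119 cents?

Greedy: take as many of the largest coin as possible, then repeat with the remainder.
119 = 2×50 + 1×10 + 1×5 + 4×1
Total coins = 2 + 1 + 1 + 4 = 8

8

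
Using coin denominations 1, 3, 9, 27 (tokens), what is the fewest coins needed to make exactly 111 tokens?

Use the largest denomination that fits, subtract, and repeat.
111 = 4×27 + 1×3
Total coins = 4 + 1 = 5

5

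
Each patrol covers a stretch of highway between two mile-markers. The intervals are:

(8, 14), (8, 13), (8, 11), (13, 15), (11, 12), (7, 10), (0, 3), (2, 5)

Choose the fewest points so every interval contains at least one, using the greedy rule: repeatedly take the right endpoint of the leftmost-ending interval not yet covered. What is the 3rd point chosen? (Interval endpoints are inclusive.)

By right end: [0,3]  [2,5]  [7,10]  [8,11]  [11,12]  [8,13]  [8,14]  [13,15]
[0,3] uncovered → point at 3; [7,10] uncovered → point at 10; [11,12] uncovered → point at 12; [13,15] uncovered → point at 15.
Points: 3, 10, 12, 15 (4 total).

12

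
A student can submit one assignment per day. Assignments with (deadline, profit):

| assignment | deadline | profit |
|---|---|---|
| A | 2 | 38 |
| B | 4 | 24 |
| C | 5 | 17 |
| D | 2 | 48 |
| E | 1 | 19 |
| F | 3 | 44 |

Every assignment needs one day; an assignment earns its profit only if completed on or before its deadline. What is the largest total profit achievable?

Take jobs in profit order; each goes to the latest open slot no later than its deadline.
By profit: D(d2,48), F(d3,44), A(d2,38), B(d4,24), E(d1,19), C(d5,17)
D→slot 2; F→slot 3; A→slot 1; B→slot 4; E skipped; C→slot 5.
Profit = 38 + 48 + 44 + 24 + 17 = 171

171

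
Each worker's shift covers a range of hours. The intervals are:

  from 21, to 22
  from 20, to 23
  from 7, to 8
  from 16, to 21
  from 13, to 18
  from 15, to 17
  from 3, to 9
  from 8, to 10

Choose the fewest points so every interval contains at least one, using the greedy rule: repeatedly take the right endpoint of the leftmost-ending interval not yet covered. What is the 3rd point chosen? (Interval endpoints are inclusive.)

22

By right end: [7,8]  [3,9]  [8,10]  [15,17]  [13,18]  [16,21]  [21,22]  [20,23]
[7,8] uncovered → point at 8; [15,17] uncovered → point at 17; [21,22] uncovered → point at 22.
Points: 8, 17, 22 (3 total).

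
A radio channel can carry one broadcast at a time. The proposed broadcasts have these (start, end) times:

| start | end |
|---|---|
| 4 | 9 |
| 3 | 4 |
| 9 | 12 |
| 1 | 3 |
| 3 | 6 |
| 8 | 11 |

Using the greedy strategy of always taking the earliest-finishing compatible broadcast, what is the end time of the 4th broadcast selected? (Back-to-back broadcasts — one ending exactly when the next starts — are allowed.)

12

Sorted by end: (1,3)  (3,4)  (3,6)  (4,9)  (8,11)  (9,12)
take (1,3); take (3,4); skip (3,6); take (4,9); take (9,12).
Selected: (1,3) (3,4) (4,9) (9,12)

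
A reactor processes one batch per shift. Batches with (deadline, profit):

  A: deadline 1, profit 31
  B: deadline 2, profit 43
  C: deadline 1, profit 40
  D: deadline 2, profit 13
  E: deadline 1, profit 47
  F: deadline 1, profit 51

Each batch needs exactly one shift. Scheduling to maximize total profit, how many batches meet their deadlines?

Take jobs in profit order; each goes to the latest open slot no later than its deadline.
By profit: F(d1,51), E(d1,47), B(d2,43), C(d1,40), A(d1,31), D(d2,13)
F→slot 1; E skipped; B→slot 2; C skipped; A skipped; D skipped.
2 of 6 scheduled.

2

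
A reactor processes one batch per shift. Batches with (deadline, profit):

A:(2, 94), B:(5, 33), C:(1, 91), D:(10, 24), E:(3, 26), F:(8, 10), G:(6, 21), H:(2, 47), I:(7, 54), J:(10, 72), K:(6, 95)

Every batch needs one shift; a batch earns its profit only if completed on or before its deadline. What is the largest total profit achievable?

Profit order: K=95 A=94 C=91 J=72 I=54 H=47 B=33 E=26 D=24 G=21 F=10
Assign: K→slot 6, A→slot 2, C→slot 1, J→slot 10, I→slot 7, H skipped, B→slot 5, E→slot 3, D→slot 9, G→slot 4, F→slot 8.
Slots: [1:C] [2:A] [3:E] [4:G] [5:B] [6:K] [7:I] [8:F] [9:D] [10:J]
Profit = 91 + 94 + 26 + 21 + 33 + 95 + 54 + 10 + 24 + 72 = 520

520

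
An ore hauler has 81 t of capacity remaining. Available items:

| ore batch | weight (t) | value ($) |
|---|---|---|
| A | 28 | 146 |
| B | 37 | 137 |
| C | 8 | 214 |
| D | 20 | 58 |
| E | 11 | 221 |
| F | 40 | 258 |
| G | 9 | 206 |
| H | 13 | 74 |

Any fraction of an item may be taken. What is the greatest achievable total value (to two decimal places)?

973.00

Greedy by value/weight ratio, highest first.
Order: C (214/8=26.75) > G (206/9=22.89) > E (221/11=20.09) > F (258/40=6.45) > H (74/13=5.69) > A (146/28=5.21) > B (137/37=3.70) > D (58/20=2.90)
Fill: take C (8 @ 214) → take G (9 @ 206) → take E (11 @ 221) → take F (40 @ 258) → take H (13 @ 74); 81/81 used.
Total value = 973.00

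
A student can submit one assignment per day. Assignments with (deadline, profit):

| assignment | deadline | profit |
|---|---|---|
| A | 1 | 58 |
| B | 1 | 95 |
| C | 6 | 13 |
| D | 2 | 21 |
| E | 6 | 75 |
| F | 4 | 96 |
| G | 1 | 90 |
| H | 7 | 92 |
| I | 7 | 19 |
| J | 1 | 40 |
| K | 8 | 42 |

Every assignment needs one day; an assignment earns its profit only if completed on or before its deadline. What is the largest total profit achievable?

Profit order: F=96 B=95 H=92 G=90 E=75 A=58 K=42 J=40 D=21 I=19 C=13
Assign: F→slot 4, B→slot 1, H→slot 7, G skipped, E→slot 6, A skipped, K→slot 8, J skipped, D→slot 2, I→slot 5, C→slot 3.
Slots: [1:B] [2:D] [3:C] [4:F] [5:I] [6:E] [7:H] [8:K]
Profit = 95 + 21 + 13 + 96 + 19 + 75 + 92 + 42 = 453

453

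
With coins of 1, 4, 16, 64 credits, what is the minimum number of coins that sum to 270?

9

Greedy: take as many of the largest coin as possible, then repeat with the remainder.
270 = 4×64 + 3×4 + 2×1
Total coins = 4 + 3 + 2 = 9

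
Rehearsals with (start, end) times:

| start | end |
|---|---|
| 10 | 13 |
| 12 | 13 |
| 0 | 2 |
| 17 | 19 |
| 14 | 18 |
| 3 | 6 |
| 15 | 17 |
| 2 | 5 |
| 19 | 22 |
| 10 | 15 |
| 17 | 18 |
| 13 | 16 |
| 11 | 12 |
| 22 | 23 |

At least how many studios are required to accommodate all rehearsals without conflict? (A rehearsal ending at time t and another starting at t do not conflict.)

The answer is the maximum number of intervals overlapping at any instant.
Events (time:±→running): 0:+→1 2:-→0 2:+→1 3:+→2 5:-→1 6:-→0 10:+→1 10:+→2 11:+→3 … peak 3.

3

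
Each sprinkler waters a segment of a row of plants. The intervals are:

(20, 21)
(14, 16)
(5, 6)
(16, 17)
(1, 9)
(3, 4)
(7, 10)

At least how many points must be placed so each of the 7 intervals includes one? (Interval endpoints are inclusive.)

5

By right end: [3,4]  [5,6]  [1,9]  [7,10]  [14,16]  [16,17]  [20,21]
[3,4] uncovered → point at 4; [5,6] uncovered → point at 6; [7,10] uncovered → point at 10; [14,16] uncovered → point at 16; [20,21] uncovered → point at 21.
Points: 4, 6, 10, 16, 21 (5 total).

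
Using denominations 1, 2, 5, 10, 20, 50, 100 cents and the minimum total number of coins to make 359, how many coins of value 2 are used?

Greedy: take as many of the largest coin as possible, then repeat with the remainder.
359 − 3×100→59 − 1×50→9 − 1×5→4 − 2×2→0
Count of 2: 2

2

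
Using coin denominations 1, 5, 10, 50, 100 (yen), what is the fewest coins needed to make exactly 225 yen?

225 = 2×100 + 2×10 + 1×5
Total coins = 2 + 2 + 1 = 5

5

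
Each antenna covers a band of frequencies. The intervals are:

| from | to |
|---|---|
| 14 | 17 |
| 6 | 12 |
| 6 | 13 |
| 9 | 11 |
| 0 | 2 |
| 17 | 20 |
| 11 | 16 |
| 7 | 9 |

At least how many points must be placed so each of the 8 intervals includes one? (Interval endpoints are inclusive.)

By right end: [0,2]  [7,9]  [9,11]  [6,12]  [6,13]  [11,16]  [14,17]  [17,20]
[0,2] uncovered → point at 2; [7,9] uncovered → point at 9; [11,16] uncovered → point at 16; [17,20] uncovered → point at 20.
Points: 2, 9, 16, 20 (4 total).

4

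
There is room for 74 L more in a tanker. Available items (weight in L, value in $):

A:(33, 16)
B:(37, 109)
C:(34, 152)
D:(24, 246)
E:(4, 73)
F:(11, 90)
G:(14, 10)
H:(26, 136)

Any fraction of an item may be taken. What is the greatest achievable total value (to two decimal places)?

585.24

Sort by value per unit weight and fill in that order.
Ratios (sorted): E 18.25, D 10.25, F 8.18, H 5.23, C 4.47, B 2.95, G 0.71, A 0.48
take E (4 @ 73); take D (24 @ 246); take F (11 @ 90); take H (26 @ 136); take 9/34 of C → 40.24. Capacity used 74/74.
Total value = 585.24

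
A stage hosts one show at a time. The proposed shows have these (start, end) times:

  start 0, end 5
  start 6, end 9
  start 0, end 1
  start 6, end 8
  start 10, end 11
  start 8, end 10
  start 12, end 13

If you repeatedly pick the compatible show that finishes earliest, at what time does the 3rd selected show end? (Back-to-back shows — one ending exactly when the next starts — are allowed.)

Order by finish time; keep every interval that doesn't clash with the previous kept one.
By end time: (0,1), (0,5), (6,8), (6,9), (8,10), (10,11), (12,13).
Pick (0,1); next start ≥ 1 → (6,8); next start ≥ 8 → (8,10); next start ≥ 10 → (10,11); next start ≥ 11 → (12,13).
Selected: (0,1) (6,8) (8,10) (10,11) (12,13)

10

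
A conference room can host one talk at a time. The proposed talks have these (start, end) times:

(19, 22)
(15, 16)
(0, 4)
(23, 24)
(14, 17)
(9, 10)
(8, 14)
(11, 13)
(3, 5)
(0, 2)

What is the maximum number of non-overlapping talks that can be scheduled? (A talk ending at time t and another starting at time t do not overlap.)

7

Sort by end time and greedily take each interval whose start is ≥ the last chosen end.
Sorted by end: (0,2)  (0,4)  (3,5)  (9,10)  (11,13)  (8,14)  (15,16)  (14,17)  (19,22)  (23,24)
take (0,2); take (3,5); take (9,10); take (11,13); take (15,16); skip (14,17); take (19,22); take (23,24).
Selected 7 talks.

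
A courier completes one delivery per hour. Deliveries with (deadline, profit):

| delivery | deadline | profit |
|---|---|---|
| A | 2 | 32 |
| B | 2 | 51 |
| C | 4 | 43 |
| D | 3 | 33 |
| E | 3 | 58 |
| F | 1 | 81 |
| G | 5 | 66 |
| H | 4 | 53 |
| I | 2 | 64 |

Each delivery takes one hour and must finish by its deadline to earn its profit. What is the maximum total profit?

322

By profit: F(d1,81), G(d5,66), I(d2,64), E(d3,58), H(d4,53), B(d2,51), C(d4,43), D(d3,33), A(d2,32)
F→slot 1; G→slot 5; I→slot 2; E→slot 3; H→slot 4; B skipped; C skipped; D skipped; A skipped.
Profit = 81 + 64 + 58 + 53 + 66 = 322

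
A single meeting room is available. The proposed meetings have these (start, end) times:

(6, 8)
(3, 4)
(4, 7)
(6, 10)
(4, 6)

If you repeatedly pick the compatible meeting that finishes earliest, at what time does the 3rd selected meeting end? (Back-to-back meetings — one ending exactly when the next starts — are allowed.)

Order by finish time; keep every interval that doesn't clash with the previous kept one.
Sorted by end: (3,4)  (4,6)  (4,7)  (6,8)  (6,10)
take (3,4); take (4,6); take (6,8).
Selected: (3,4) (4,6) (6,8)

8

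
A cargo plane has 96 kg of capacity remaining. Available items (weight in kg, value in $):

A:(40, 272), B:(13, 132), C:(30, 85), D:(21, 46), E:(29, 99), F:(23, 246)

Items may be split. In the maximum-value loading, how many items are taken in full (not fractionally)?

Ratios (sorted): F 10.70, B 10.15, A 6.80, E 3.41, C 2.83, D 2.19
take F (23 @ 246); take B (13 @ 132); take A (40 @ 272); take 20/29 of E → 68.28. Capacity used 96/96.
3 item(s) taken whole; one partial (take 20/29 of E).

3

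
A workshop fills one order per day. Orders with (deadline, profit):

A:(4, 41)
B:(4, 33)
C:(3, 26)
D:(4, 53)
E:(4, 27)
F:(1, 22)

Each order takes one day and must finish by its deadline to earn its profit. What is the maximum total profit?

By profit: D(d4,53), A(d4,41), B(d4,33), E(d4,27), C(d3,26), F(d1,22)
D→slot 4; A→slot 3; B→slot 2; E→slot 1; C skipped; F skipped.
Profit = 27 + 33 + 41 + 53 = 154

154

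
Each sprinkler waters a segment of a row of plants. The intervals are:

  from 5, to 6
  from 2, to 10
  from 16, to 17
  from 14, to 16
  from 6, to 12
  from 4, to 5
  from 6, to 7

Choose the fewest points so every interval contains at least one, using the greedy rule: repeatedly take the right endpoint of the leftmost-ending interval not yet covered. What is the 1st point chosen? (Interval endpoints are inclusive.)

By right end: [4,5]  [5,6]  [6,7]  [2,10]  [6,12]  [14,16]  [16,17]
[4,5] uncovered → point at 5; [6,7] uncovered → point at 7; [14,16] uncovered → point at 16.
Points: 5, 7, 16 (3 total).

5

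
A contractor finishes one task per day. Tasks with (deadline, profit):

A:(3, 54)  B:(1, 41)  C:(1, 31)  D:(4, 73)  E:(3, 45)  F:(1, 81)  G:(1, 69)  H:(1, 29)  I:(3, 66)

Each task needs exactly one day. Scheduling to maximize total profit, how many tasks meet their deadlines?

Sort by profit descending; place each in the latest free slot ≤ its deadline.
By profit: F(d1,81), D(d4,73), G(d1,69), I(d3,66), A(d3,54), E(d3,45), B(d1,41), C(d1,31), H(d1,29)
F→slot 1; D→slot 4; G skipped; I→slot 3; A→slot 2; E skipped; B skipped; C skipped; H skipped.
4 of 9 scheduled.

4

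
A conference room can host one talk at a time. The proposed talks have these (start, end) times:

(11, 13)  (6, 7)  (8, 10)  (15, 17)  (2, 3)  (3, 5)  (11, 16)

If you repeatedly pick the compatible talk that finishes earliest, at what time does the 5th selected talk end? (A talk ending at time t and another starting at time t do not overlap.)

Greedy by earliest finish: after sorting by end time, pick each interval compatible with the last pick.
Sorted by end: (2,3)  (3,5)  (6,7)  (8,10)  (11,13)  (11,16)  (15,17)
take (2,3); take (3,5); take (6,7); take (8,10); take (11,13); skip (11,16); take (15,17).
Selected: (2,3) (3,5) (6,7) (8,10) (11,13) (15,17)

13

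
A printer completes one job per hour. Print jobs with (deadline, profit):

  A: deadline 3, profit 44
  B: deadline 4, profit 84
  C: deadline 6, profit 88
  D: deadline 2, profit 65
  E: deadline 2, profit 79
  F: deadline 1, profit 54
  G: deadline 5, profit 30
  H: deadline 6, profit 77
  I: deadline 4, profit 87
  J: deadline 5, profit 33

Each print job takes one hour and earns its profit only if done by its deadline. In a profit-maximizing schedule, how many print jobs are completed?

6

Take jobs in profit order; each goes to the latest open slot no later than its deadline.
By profit: C(d6,88), I(d4,87), B(d4,84), E(d2,79), H(d6,77), D(d2,65), F(d1,54), A(d3,44), J(d5,33), G(d5,30)
C→slot 6; I→slot 4; B→slot 3; E→slot 2; H→slot 5; D→slot 1; F skipped; A skipped; J skipped; G skipped.
6 of 10 scheduled.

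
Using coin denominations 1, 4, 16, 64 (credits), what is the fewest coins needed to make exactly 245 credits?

8

245 − 3×64→53 − 3×16→5 − 1×4→1 − 1×1→0
Total coins = 3 + 3 + 1 + 1 = 8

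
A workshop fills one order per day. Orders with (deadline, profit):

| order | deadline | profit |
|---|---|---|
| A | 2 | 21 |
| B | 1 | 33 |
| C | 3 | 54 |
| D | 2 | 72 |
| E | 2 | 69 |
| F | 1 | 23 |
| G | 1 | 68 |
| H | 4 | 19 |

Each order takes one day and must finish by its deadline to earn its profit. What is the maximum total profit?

214

By profit: D(d2,72), E(d2,69), G(d1,68), C(d3,54), B(d1,33), F(d1,23), A(d2,21), H(d4,19)
D→slot 2; E→slot 1; G skipped; C→slot 3; B skipped; F skipped; A skipped; H→slot 4.
Profit = 69 + 72 + 54 + 19 = 214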